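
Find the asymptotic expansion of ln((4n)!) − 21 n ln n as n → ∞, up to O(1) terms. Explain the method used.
ln((4n)!) − 21 n ln n = −17 n ln n + 4(ln 4 − 1) n + (1/2) ln(2π·4n) + O(1/n)

Stirling: ln((4n)!) = 4n ln(4n) − 4n + (1/2) ln(2π·4n) + O(1/n).
Expand 4n ln(4n) = 4n (ln n + ln 4) = 4n ln n + 4n ln 4.
Subtract 21n ln n: leading term is (4 − 21) n ln n = −17 n ln n. The next term is 4n ln 4 − 4n = 4(ln 4 − 1) n. Then the (1/2) ln(2π·4n) correction.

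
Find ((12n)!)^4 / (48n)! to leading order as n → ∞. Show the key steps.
((12n)!)^4/(48n)! ~ ((2π·12n)^(3/2) / 2) · 4^(−4·12n)  →  0

Write N = 12n. Stirling: N! ~ sqrt(2π N)(N/e)^N and (4N)! ~ sqrt(2π·4N)·(4N/e)^(4N).
  (N!)^4/(4N)! ~ (2π N)^(4/2) (N/e)^(4N) / [sqrt(2π·4N) (4N/e)^(4N)]
     = (2π N)^(4/2) / sqrt(2π·4N) · (N/(4N))^(4N)
     = (2π N)^((4−1)/2) / 2 · 4^(−4N).
Since 4^4 > 1, the factor 4^(−4N) decays exponentially, so the ratio → 0. Substituting N = 12n gives the stated form.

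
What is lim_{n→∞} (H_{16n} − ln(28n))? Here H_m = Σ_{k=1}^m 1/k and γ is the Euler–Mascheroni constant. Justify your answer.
lim = ln(4/7) + γ

By Euler-Maclaurin, H_m = ln m + γ + O(1/m). So
  H_{16n} − ln(28n) = ln(16n) + γ − ln(28n) + O(1/n)
                       = ln(16/28) + γ + O(1/n).
Hence the limit is ln(16/28) + γ (= ln(4/7)).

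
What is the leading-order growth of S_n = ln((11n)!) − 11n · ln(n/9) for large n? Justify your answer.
S_n ~ 11n · (ln 99 − 1) + O(ln n)

Stirling: ln((11n)!) = 11n ln(11n) − 11n + O(ln n).
  S_n = 11n ln(11n) − 11n − 11n ln(n/9) + O(ln n)
      = 11n ln(11n) − 11n ln n + 11n ln 9 − 11n + O(ln n)
      = 11n ln 11 + 11n ln 9 − 11n + O(ln n)
      = 11n (ln 99 − 1) + O(ln n).
Numerically ln(99) − 1 ≈ 3.5951.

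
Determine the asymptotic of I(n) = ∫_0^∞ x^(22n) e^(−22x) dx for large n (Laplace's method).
I(n) ~ (sqrt(2π·22n) / 22) · (22n/(22e))^(22n)

Write the integrand as exp(22n ln x − 22x) and set f(x) = 22n ln x − 22x. Then f'(x) = 22n/x − 22 = 0 at x* = 22n/22, and f''(x*) = −22n/x*^2 = −22^2/(22n). Laplace's method (interior maximum) gives
  I(n) ~ e^(f(x*)) · sqrt(2π / |f''(x*)|)
        = exp(22n ln(22n/22) − 22n) · sqrt(2π · 22n / 22^2)
        = (22n/22)^(22n) e^(−22n) · sqrt(2π·22n) / 22
        = (sqrt(2π·22n) / 22) · (22n/(22e))^(22n).
This matches Γ(22n+1)/22^(22n+1) with Stirling applied to Γ.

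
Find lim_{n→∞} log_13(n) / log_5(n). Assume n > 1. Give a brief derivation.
lim = ln(5) / ln(13) = log_13(5)

Change of base: log_13(n) = ln n / ln 13 and log_5(n) = ln n / ln 5. The ratio is (ln n / ln 13) · (ln 5 / ln n) = ln 5 / ln 13, a constant independent of n. So the limit is ln 5 / ln 13 = log_13(5).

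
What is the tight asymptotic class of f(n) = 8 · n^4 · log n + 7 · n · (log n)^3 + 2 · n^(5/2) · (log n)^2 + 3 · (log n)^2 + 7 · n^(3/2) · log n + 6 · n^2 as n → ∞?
f(n) ∈ Θ(n^4 · log n)

Compare the terms by growth order. For large n, n^a · (log n)^b dominates n^a' · (log n)^b' iff a > a', or (a = a' and b > b'). Ranking the 6 terms shows the dominant one is 8 · n^4 · log n. Hence f(n) ∈ Θ(n^4 · log n).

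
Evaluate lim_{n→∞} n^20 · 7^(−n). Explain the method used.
lim = 0

Exponentials with base > 1 dominate every fixed polynomial: for any fixed c, n^c / 7^n → 0 as n → ∞ (e.g. by the ratio test, or by writing 7^n = e^(n ln 7) and noting e^(n ln 7) / n^c → ∞). Hence n^20 · 7^(−n) = n^20 / 7^n → 0.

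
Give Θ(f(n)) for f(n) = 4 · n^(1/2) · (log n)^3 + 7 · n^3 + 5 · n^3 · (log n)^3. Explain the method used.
f(n) ∈ Θ(n^3 · (log n)^3)

Compare the terms by growth order. For large n, n^a · (log n)^b dominates n^a' · (log n)^b' iff a > a', or (a = a' and b > b'). Ranking the 3 terms shows the dominant one is 5 · n^3 · (log n)^3. Hence f(n) ∈ Θ(n^3 · (log n)^3).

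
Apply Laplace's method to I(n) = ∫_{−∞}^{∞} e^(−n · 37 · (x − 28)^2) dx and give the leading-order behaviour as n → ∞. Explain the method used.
I(n) = sqrt(π/(37n))

Here φ(x) = 37 · (x − 28)^2 has its unique minimum at x* = 28 with φ(x*) = 0 and φ''(x*) = 74. Laplace's method gives
  I(n) ~ e^(−n φ(x*)) · sqrt(2π / (n · φ''(x*))) = sqrt(2π / (74n)) = sqrt(π/(37n)).
This is exact: substituting u = (x − 28)·sqrt(37n) gives I(n) = (1/sqrt(37n)) ∫_{−∞}^{∞} e^(−u^2) du = sqrt(π/(37n)).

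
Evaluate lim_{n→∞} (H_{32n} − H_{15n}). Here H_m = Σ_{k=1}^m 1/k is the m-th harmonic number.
lim = ln(32/15)

Euler-Maclaurin gives H_m = ln m + γ + 1/(2m) + O(1/m^2). The γ and O(1/m) terms cancel in the difference:
  H_{32n} − H_{15n} = ln(32n) − ln(15n) + O(1/n) = ln(32/15) + O(1/n).
Hence the limit is ln(32/15).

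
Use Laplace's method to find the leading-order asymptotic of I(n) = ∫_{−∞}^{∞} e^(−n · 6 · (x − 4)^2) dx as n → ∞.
I(n) = sqrt(π/(6n))

Here φ(x) = 6 · (x − 4)^2 has its unique minimum at x* = 4 with φ(x*) = 0 and φ''(x*) = 12. Laplace's method gives
  I(n) ~ e^(−n φ(x*)) · sqrt(2π / (n · φ''(x*))) = sqrt(2π / (12n)) = sqrt(π/(6n)).
This is exact: substituting u = (x − 4)·sqrt(6n) gives I(n) = (1/sqrt(6n)) ∫_{−∞}^{∞} e^(−u^2) du = sqrt(π/(6n)).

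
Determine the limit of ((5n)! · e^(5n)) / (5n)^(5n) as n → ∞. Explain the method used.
lim = ∞

Stirling: (5n)! ~ sqrt(2π·5n) · (5n/e)^(5n). Hence
  (5n)! · e^(5n) / (5n)^(5n) ~ sqrt(2π·5n) = sqrt(2π·5) · sqrt(n) → ∞.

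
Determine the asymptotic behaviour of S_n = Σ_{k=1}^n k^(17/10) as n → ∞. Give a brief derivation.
S_n ~ (10/27) · n^(27/10)

Integral comparison: Σ_{k=1}^n k^(17/10) = ∫_0^n x^(17/10) dx + O(n^(17/10)). The integral is n^(1 + 17/10) / (1 + 17/10) = n^((17+10)/10) / ((17+10)/10) = (10/27) · n^(27/10).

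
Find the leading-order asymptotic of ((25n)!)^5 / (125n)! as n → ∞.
((25n)!)^5/(125n)! ~ ((2π·25n)^(4/2) / sqrt(5)) · 5^(−5·25n)  →  0

Write N = 25n. Stirling: N! ~ sqrt(2π N)(N/e)^N and (5N)! ~ sqrt(2π·5N)·(5N/e)^(5N).
  (N!)^5/(5N)! ~ (2π N)^(5/2) (N/e)^(5N) / [sqrt(2π·5N) (5N/e)^(5N)]
     = (2π N)^(5/2) / sqrt(2π·5N) · (N/(5N))^(5N)
     = (2π N)^((5−1)/2) / sqrt(5) · 5^(−5N).
Since 5^5 > 1, the factor 5^(−5N) decays exponentially, so the ratio → 0. Substituting N = 25n gives the stated form.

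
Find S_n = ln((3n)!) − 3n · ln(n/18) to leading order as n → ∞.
S_n ~ 3n · (ln 54 − 1) + O(ln n)

Stirling: ln((3n)!) = 3n ln(3n) − 3n + O(ln n).
  S_n = 3n ln(3n) − 3n − 3n ln(n/18) + O(ln n)
      = 3n ln(3n) − 3n ln n + 3n ln 18 − 3n + O(ln n)
      = 3n ln 3 + 3n ln 18 − 3n + O(ln n)
      = 3n (ln 54 − 1) + O(ln n).
Numerically ln(54) − 1 ≈ 2.9890.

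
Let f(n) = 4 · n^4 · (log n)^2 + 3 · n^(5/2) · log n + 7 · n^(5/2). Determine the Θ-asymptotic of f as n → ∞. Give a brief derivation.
f(n) ∈ Θ(n^4 · (log n)^2)

Compare the terms by growth order. For large n, n^a · (log n)^b dominates n^a' · (log n)^b' iff a > a', or (a = a' and b > b'). Ranking the 3 terms shows the dominant one is 4 · n^4 · (log n)^2. Hence f(n) ∈ Θ(n^4 · (log n)^2).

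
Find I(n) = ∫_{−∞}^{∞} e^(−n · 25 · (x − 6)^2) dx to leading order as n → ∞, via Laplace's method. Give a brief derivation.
I(n) = sqrt(π/(25n))

Here φ(x) = 25 · (x − 6)^2 has its unique minimum at x* = 6 with φ(x*) = 0 and φ''(x*) = 50. Laplace's method gives
  I(n) ~ e^(−n φ(x*)) · sqrt(2π / (n · φ''(x*))) = sqrt(2π / (50n)) = sqrt(π/(25n)).
This is exact: substituting u = (x − 6)·sqrt(25n) gives I(n) = (1/sqrt(25n)) ∫_{−∞}^{∞} e^(−u^2) du = sqrt(π/(25n)).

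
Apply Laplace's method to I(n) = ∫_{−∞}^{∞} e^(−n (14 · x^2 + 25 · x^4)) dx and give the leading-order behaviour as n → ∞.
I(n) ~ sqrt(π/(14n))

φ(x) = 14 · x^2 + 25 · x^4 has its unique global minimum at x* = 0 (since φ'(x) = 28x + 100x^3 = 0 only at x = 0 for real x with both coefficients positive, and φ → ∞ as |x| → ∞). At x* = 0, φ(0) = 0 and φ''(0) = 28. Laplace's method then gives
  I(n) ~ sqrt(2π / (n · φ''(0))) · e^(−n φ(0)) = sqrt(2π / (28n)) = sqrt(π/(14n)).
The 25 · x^4 term contributes only at subleading order (an O(1/n) relative correction).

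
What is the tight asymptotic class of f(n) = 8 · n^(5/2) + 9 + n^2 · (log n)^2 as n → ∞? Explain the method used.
f(n) ∈ Θ(n^(5/2))

Compare the terms by growth order. For large n, n^a · (log n)^b dominates n^a' · (log n)^b' iff a > a', or (a = a' and b > b'). Ranking the 3 terms shows the dominant one is 8 · n^(5/2). Hence f(n) ∈ Θ(n^(5/2)).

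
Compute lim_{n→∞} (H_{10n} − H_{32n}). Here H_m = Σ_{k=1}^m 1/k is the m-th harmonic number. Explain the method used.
lim = ln(10/32) = ln(5/16)

Euler-Maclaurin gives H_m = ln m + γ + 1/(2m) + O(1/m^2). The γ and O(1/m) terms cancel in the difference:
  H_{10n} − H_{32n} = ln(10n) − ln(32n) + O(1/n) = ln(10/32) + O(1/n).
Hence the limit is ln(10/32) = ln(5/16).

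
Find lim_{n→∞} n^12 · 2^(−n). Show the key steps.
lim = 0

Exponentials with base > 1 dominate every fixed polynomial: for any fixed c, n^c / 2^n → 0 as n → ∞ (e.g. by the ratio test, or by writing 2^n = e^(n ln 2) and noting e^(n ln 2) / n^c → ∞). Hence n^12 · 2^(−n) = n^12 / 2^n → 0.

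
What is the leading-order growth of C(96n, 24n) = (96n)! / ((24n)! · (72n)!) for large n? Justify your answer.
C(96n, 24n) ~ (256/27)^(24n) · sqrt(2/(3π·24n))

Write N = 24n. Apply Stirling to each factorial:
  (4N)! ~ sqrt(2π·4N) · (4N/e)^(4N),
  N! ~ sqrt(2π N) · (N/e)^N,
  (3N)! ~ sqrt(2π·3N) · (3N/e)^(3N).
The exponential factors combine to (4N)^(4N) / (N^N · (3N)^(3N)) = 4^(4N)/3^(3N) = (4^4/3^3)^N = (256/27)^N.
The square-root prefactors combine to sqrt(2π·4N) / (sqrt(2π N)·sqrt(2π·3N)) = sqrt(4 / (2π·3·N)) = sqrt(2/(3π·24n)).
Substituting N = 24n: C(96n, 24n) ~ (256/27)^(24n) · sqrt(2/(3π·24n)).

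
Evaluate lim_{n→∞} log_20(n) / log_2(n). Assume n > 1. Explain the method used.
lim = ln(2) / ln(20) = log_20(2)

Change of base: log_20(n) = ln n / ln 20 and log_2(n) = ln n / ln 2. The ratio is (ln n / ln 20) · (ln 2 / ln n) = ln 2 / ln 20, a constant independent of n. So the limit is ln 2 / ln 20 = log_20(2).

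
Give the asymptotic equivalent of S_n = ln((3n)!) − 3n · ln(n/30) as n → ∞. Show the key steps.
S_n ~ 3n · (ln 90 − 1) + O(ln n)

Stirling: ln((3n)!) = 3n ln(3n) − 3n + O(ln n).
  S_n = 3n ln(3n) − 3n − 3n ln(n/30) + O(ln n)
      = 3n ln(3n) − 3n ln n + 3n ln 30 − 3n + O(ln n)
      = 3n ln 3 + 3n ln 30 − 3n + O(ln n)
      = 3n (ln 90 − 1) + O(ln n).
Numerically ln(90) − 1 ≈ 3.4998.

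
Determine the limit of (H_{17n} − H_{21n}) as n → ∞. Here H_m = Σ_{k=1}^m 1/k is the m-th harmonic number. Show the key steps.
lim = ln(17/21)

Euler-Maclaurin gives H_m = ln m + γ + 1/(2m) + O(1/m^2). The γ and O(1/m) terms cancel in the difference:
  H_{17n} − H_{21n} = ln(17n) − ln(21n) + O(1/n) = ln(17/21) + O(1/n).
Hence the limit is ln(17/21).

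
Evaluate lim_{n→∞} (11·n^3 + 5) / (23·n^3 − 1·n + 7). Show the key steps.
lim = 11/23

For large n the leading n^3 terms dominate both numerator and denominator. Dividing top and bottom by n^3, every other term tends to 0, leaving 11/23.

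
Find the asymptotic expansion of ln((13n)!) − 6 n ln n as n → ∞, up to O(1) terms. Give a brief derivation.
ln((13n)!) − 6 n ln n = 7 n ln n + 13(ln 13 − 1) n + (1/2) ln(2π·13n) + O(1/n)

Stirling: ln((13n)!) = 13n ln(13n) − 13n + (1/2) ln(2π·13n) + O(1/n).
Expand 13n ln(13n) = 13n (ln n + ln 13) = 13n ln n + 13n ln 13.
Subtract 6n ln n: leading term is (13 − 6) n ln n = 7 n ln n. The next term is 13n ln 13 − 13n = 13(ln 13 − 1) n. Then the (1/2) ln(2π·13n) correction.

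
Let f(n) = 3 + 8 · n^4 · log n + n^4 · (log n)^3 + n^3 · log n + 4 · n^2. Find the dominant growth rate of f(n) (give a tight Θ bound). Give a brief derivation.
f(n) ∈ Θ(n^4 · (log n)^3)

Compare the terms by growth order. For large n, n^a · (log n)^b dominates n^a' · (log n)^b' iff a > a', or (a = a' and b > b'). Ranking the 5 terms shows the dominant one is n^4 · (log n)^3. Hence f(n) ∈ Θ(n^4 · (log n)^3).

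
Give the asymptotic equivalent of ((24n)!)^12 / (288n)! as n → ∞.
((24n)!)^12/(288n)! ~ ((2π·24n)^(11/2) / sqrt(12)) · 12^(−12·24n)  →  0

Write N = 24n. Stirling: N! ~ sqrt(2π N)(N/e)^N and (12N)! ~ sqrt(2π·12N)·(12N/e)^(12N).
  (N!)^12/(12N)! ~ (2π N)^(12/2) (N/e)^(12N) / [sqrt(2π·12N) (12N/e)^(12N)]
     = (2π N)^(12/2) / sqrt(2π·12N) · (N/(12N))^(12N)
     = (2π N)^((12−1)/2) / sqrt(12) · 12^(−12N).
Since 12^12 > 1, the factor 12^(−12N) decays exponentially, so the ratio → 0. Substituting N = 24n gives the stated form.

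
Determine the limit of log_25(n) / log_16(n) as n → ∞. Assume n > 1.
lim = ln(16) / ln(25) = log_25(16)

Change of base: log_25(n) = ln n / ln 25 and log_16(n) = ln n / ln 16. The ratio is (ln n / ln 25) · (ln 16 / ln n) = ln 16 / ln 25, a constant independent of n. So the limit is ln 16 / ln 25 = log_25(16).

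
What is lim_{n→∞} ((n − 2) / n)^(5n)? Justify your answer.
lim = e^(−10)

Rewrite as (1 − 2/n)^(5n). By the standard limit (1 + x/n)^n → e^x, we have (1 − 2/n)^n → e^(−2), and raising to the 5th power gives e^(−10).
More precisely, ln[(1 − 2/n)^(5n)] = 5n · ln(1 − 2/n) = 5n · (-2/n + O(1/n^2)) = -10 + O(1/n) → -10.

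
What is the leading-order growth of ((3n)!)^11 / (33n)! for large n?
((3n)!)^11/(33n)! ~ ((2π·3n)^(10/2) / sqrt(11)) · 11^(−11·3n)  →  0

Write N = 3n. Stirling: N! ~ sqrt(2π N)(N/e)^N and (11N)! ~ sqrt(2π·11N)·(11N/e)^(11N).
  (N!)^11/(11N)! ~ (2π N)^(11/2) (N/e)^(11N) / [sqrt(2π·11N) (11N/e)^(11N)]
     = (2π N)^(11/2) / sqrt(2π·11N) · (N/(11N))^(11N)
     = (2π N)^((11−1)/2) / sqrt(11) · 11^(−11N).
Since 11^11 > 1, the factor 11^(−11N) decays exponentially, so the ratio → 0. Substituting N = 3n gives the stated form.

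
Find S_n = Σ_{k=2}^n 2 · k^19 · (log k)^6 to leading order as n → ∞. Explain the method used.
S_n ~ n^20 · (log n)^6 / 10

By integral comparison, S_n = ∫_1^n 2 · x^19 · (log x)^6 dx + O(n^19 · (log n)^6). For the integral, the leading term of ∫_1^n x^19 (log x)^6 dx is n^20/20 · (log n)^6 (by repeated integration by parts; each step lowers the log-exponent and produces a relatively O(1/log n) correction). Hence S_n ~ n^20 · (log n)^6 / 10.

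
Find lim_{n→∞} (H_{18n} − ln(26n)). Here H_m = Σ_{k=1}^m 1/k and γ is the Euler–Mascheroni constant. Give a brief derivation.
lim = ln(9/13) + γ

By Euler-Maclaurin, H_m = ln m + γ + O(1/m). So
  H_{18n} − ln(26n) = ln(18n) + γ − ln(26n) + O(1/n)
                       = ln(18/26) + γ + O(1/n).
Hence the limit is ln(18/26) + γ (= ln(9/13)).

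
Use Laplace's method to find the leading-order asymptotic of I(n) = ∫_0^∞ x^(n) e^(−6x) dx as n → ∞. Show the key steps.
I(n) ~ (sqrt(2π·n) / 6) · (n/(6e))^(n)

Write the integrand as exp(n ln x − 6x) and set f(x) = n ln x − 6x. Then f'(x) = n/x − 6 = 0 at x* = n/6, and f''(x*) = −n/x*^2 = −6^2/(n). Laplace's method (interior maximum) gives
  I(n) ~ e^(f(x*)) · sqrt(2π / |f''(x*)|)
        = exp(n ln(n/6) − n) · sqrt(2π · n / 6^2)
        = (n/6)^(n) e^(−n) · sqrt(2π·n) / 6
        = (sqrt(2π·n) / 6) · (n/(6e))^(n).
This matches Γ(n+1)/6^(n+1) with Stirling applied to Γ.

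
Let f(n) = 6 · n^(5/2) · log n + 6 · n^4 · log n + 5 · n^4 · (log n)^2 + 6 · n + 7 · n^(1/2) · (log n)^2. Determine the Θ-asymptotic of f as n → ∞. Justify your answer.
f(n) ∈ Θ(n^4 · (log n)^2)

Compare the terms by growth order. For large n, n^a · (log n)^b dominates n^a' · (log n)^b' iff a > a', or (a = a' and b > b'). Ranking the 5 terms shows the dominant one is 5 · n^4 · (log n)^2. Hence f(n) ∈ Θ(n^4 · (log n)^2).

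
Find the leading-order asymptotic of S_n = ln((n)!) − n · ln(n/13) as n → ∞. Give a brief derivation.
S_n ~ n · (ln 13 − 1) + O(ln n)

Stirling: ln((n)!) = n ln(n) − n + O(ln n).
  S_n = n ln(n) − n − n ln(n/13) + O(ln n)
      = n ln(n) − n ln n + n ln 13 − n + O(ln n)
      = n ln 13 − n + O(ln n)
      = n (ln 13 − 1) + O(ln n).
Numerically ln(13) − 1 ≈ 1.5649.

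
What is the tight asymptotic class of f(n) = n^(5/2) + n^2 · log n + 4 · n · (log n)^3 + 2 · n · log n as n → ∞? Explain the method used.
f(n) ∈ Θ(n^(5/2))

Compare the terms by growth order. For large n, n^a · (log n)^b dominates n^a' · (log n)^b' iff a > a', or (a = a' and b > b'). Ranking the 4 terms shows the dominant one is n^(5/2). Hence f(n) ∈ Θ(n^(5/2)).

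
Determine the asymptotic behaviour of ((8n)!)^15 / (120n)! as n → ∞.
((8n)!)^15/(120n)! ~ ((2π·8n)^(14/2) / sqrt(15)) · 15^(−15·8n)  →  0

Write N = 8n. Stirling: N! ~ sqrt(2π N)(N/e)^N and (15N)! ~ sqrt(2π·15N)·(15N/e)^(15N).
  (N!)^15/(15N)! ~ (2π N)^(15/2) (N/e)^(15N) / [sqrt(2π·15N) (15N/e)^(15N)]
     = (2π N)^(15/2) / sqrt(2π·15N) · (N/(15N))^(15N)
     = (2π N)^((15−1)/2) / sqrt(15) · 15^(−15N).
Since 15^15 > 1, the factor 15^(−15N) decays exponentially, so the ratio → 0. Substituting N = 8n gives the stated form.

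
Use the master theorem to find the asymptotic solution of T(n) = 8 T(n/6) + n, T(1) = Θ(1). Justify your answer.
T(n) = Θ(n^(log_6 8))

Master theorem: compare f(n) = n to n^(log_6 8) where log_6 8 ≈ 1.161. Since 1 < log_6 8, we have f(n) = O(n^(log_6 8 − ε)) for some ε > 0 — Case 1. Hence T(n) = Θ(n^(log_6 8)).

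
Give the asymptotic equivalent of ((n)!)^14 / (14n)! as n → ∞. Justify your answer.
((n)!)^14/(14n)! ~ ((2π·n)^(13/2) / sqrt(14)) · 14^(−14·n)  →  0

Write N = n. Stirling: N! ~ sqrt(2π N)(N/e)^N and (14N)! ~ sqrt(2π·14N)·(14N/e)^(14N).
  (N!)^14/(14N)! ~ (2π N)^(14/2) (N/e)^(14N) / [sqrt(2π·14N) (14N/e)^(14N)]
     = (2π N)^(14/2) / sqrt(2π·14N) · (N/(14N))^(14N)
     = (2π N)^((14−1)/2) / sqrt(14) · 14^(−14N).
Since 14^14 > 1, the factor 14^(−14N) decays exponentially, so the ratio → 0. Substituting N = n gives the stated form.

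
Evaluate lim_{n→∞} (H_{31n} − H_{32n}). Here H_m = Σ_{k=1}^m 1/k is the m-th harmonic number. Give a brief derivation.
lim = ln(31/32)

Euler-Maclaurin gives H_m = ln m + γ + 1/(2m) + O(1/m^2). The γ and O(1/m) terms cancel in the difference:
  H_{31n} − H_{32n} = ln(31n) − ln(32n) + O(1/n) = ln(31/32) + O(1/n).
Hence the limit is ln(31/32).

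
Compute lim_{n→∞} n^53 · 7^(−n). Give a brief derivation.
lim = 0

Exponentials with base > 1 dominate every fixed polynomial: for any fixed c, n^c / 7^n → 0 as n → ∞ (e.g. by the ratio test, or by writing 7^n = e^(n ln 7) and noting e^(n ln 7) / n^c → ∞). Hence n^53 · 7^(−n) = n^53 / 7^n → 0.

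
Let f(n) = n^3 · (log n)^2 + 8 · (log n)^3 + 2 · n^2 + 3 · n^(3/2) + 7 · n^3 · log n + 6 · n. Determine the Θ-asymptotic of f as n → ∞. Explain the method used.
f(n) ∈ Θ(n^3 · (log n)^2)

Compare the terms by growth order. For large n, n^a · (log n)^b dominates n^a' · (log n)^b' iff a > a', or (a = a' and b > b'). Ranking the 6 terms shows the dominant one is n^3 · (log n)^2. Hence f(n) ∈ Θ(n^3 · (log n)^2).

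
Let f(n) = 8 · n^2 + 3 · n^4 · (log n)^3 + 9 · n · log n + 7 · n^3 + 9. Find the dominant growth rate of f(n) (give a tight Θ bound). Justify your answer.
f(n) ∈ Θ(n^4 · (log n)^3)

Compare the terms by growth order. For large n, n^a · (log n)^b dominates n^a' · (log n)^b' iff a > a', or (a = a' and b > b'). Ranking the 5 terms shows the dominant one is 3 · n^4 · (log n)^3. Hence f(n) ∈ Θ(n^4 · (log n)^3).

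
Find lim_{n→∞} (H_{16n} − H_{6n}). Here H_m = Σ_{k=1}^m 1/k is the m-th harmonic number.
lim = ln(16/6) = ln(8/3)

Euler-Maclaurin gives H_m = ln m + γ + 1/(2m) + O(1/m^2). The γ and O(1/m) terms cancel in the difference:
  H_{16n} − H_{6n} = ln(16n) − ln(6n) + O(1/n) = ln(16/6) + O(1/n).
Hence the limit is ln(16/6) = ln(8/3).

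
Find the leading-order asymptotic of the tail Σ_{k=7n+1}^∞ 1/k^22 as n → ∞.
Σ_{k>7n} 1/k^22 ~ 1/(21 · (7n)^21)

Compare to the integral: ∫_{7n}^∞ x^(−22) dx = [−x^(−21)/21]_{7n}^∞ = 1/((22−1)·(7n)^21). Euler-Maclaurin then gives
  Σ_{k>7n} 1/k^22 = ∫_{7n}^∞ dx/x^22 − 1/(2·(7n)^22) + O(1/(7n)^23).
(Equivalently this is ζ(22) − Σ_{k≤7n} 1/k^22.)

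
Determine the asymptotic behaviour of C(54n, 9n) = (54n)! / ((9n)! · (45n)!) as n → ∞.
C(54n, 9n) ~ (46656/3125)^(9n) · sqrt(3/(5π·9n))

Write N = 9n. Apply Stirling to each factorial:
  (6N)! ~ sqrt(2π·6N) · (6N/e)^(6N),
  N! ~ sqrt(2π N) · (N/e)^N,
  (5N)! ~ sqrt(2π·5N) · (5N/e)^(5N).
The exponential factors combine to (6N)^(6N) / (N^N · (5N)^(5N)) = 6^(6N)/5^(5N) = (6^6/5^5)^N = (46656/3125)^N.
The square-root prefactors combine to sqrt(2π·6N) / (sqrt(2π N)·sqrt(2π·5N)) = sqrt(6 / (2π·5·N)) = sqrt(3/(5π·9n)).
Substituting N = 9n: C(54n, 9n) ~ (46656/3125)^(9n) · sqrt(3/(5π·9n)).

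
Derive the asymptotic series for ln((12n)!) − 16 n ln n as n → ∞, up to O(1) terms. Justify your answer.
ln((12n)!) − 16 n ln n = −4 n ln n + 12(ln 12 − 1) n + (1/2) ln(2π·12n) + O(1/n)

Stirling: ln((12n)!) = 12n ln(12n) − 12n + (1/2) ln(2π·12n) + O(1/n).
Expand 12n ln(12n) = 12n (ln n + ln 12) = 12n ln n + 12n ln 12.
Subtract 16n ln n: leading term is (12 − 16) n ln n = −4 n ln n. The next term is 12n ln 12 − 12n = 12(ln 12 − 1) n. Then the (1/2) ln(2π·12n) correction.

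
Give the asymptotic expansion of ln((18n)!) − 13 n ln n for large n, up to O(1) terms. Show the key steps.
ln((18n)!) − 13 n ln n = 5 n ln n + 18(ln 18 − 1) n + (1/2) ln(2π·18n) + O(1/n)

Stirling: ln((18n)!) = 18n ln(18n) − 18n + (1/2) ln(2π·18n) + O(1/n).
Expand 18n ln(18n) = 18n (ln n + ln 18) = 18n ln n + 18n ln 18.
Subtract 13n ln n: leading term is (18 − 13) n ln n = 5 n ln n. The next term is 18n ln 18 − 18n = 18(ln 18 − 1) n. Then the (1/2) ln(2π·18n) correction.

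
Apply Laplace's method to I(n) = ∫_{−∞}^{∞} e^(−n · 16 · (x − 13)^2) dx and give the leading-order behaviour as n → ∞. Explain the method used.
I(n) = sqrt(π/(16n))

Here φ(x) = 16 · (x − 13)^2 has its unique minimum at x* = 13 with φ(x*) = 0 and φ''(x*) = 32. Laplace's method gives
  I(n) ~ e^(−n φ(x*)) · sqrt(2π / (n · φ''(x*))) = sqrt(2π / (32n)) = sqrt(π/(16n)).
This is exact: substituting u = (x − 13)·sqrt(16n) gives I(n) = (1/sqrt(16n)) ∫_{−∞}^{∞} e^(−u^2) du = sqrt(π/(16n)).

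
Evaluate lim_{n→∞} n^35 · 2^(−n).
lim = 0

Exponentials with base > 1 dominate every fixed polynomial: for any fixed c, n^c / 2^n → 0 as n → ∞ (e.g. by the ratio test, or by writing 2^n = e^(n ln 2) and noting e^(n ln 2) / n^c → ∞). Hence n^35 · 2^(−n) = n^35 / 2^n → 0.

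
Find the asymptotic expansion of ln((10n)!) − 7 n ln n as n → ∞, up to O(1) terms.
ln((10n)!) − 7 n ln n = 3 n ln n + 10(ln 10 − 1) n + (1/2) ln(2π·10n) + O(1/n)

Stirling: ln((10n)!) = 10n ln(10n) − 10n + (1/2) ln(2π·10n) + O(1/n).
Expand 10n ln(10n) = 10n (ln n + ln 10) = 10n ln n + 10n ln 10.
Subtract 7n ln n: leading term is (10 − 7) n ln n = 3 n ln n. The next term is 10n ln 10 − 10n = 10(ln 10 − 1) n. Then the (1/2) ln(2π·10n) correction.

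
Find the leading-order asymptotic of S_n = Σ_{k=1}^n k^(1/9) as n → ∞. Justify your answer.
S_n ~ (9/10) · n^(10/9)

Integral comparison: Σ_{k=1}^n k^(1/9) = ∫_0^n x^(1/9) dx + O(n^(1/9)). The integral is n^(1 + 1/9) / (1 + 1/9) = n^((1+9)/9) / ((1+9)/9) = (9/10) · n^(10/9).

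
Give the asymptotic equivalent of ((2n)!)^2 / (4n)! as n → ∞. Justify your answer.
((2n)!)^2/(4n)! ~ ((2π·2n)^(1/2) / sqrt(2)) · 2^(−2·2n)  →  0

Write N = 2n. Stirling: N! ~ sqrt(2π N)(N/e)^N and (2N)! ~ sqrt(2π·2N)·(2N/e)^(2N).
  (N!)^2/(2N)! ~ (2π N)^(2/2) (N/e)^(2N) / [sqrt(2π·2N) (2N/e)^(2N)]
     = (2π N)^(2/2) / sqrt(2π·2N) · (N/(2N))^(2N)
     = (2π N)^((2−1)/2) / sqrt(2) · 2^(−2N).
Since 2^2 > 1, the factor 2^(−2N) decays exponentially, so the ratio → 0. Substituting N = 2n gives the stated form.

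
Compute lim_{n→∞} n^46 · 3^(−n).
lim = 0

Exponentials with base > 1 dominate every fixed polynomial: for any fixed c, n^c / 3^n → 0 as n → ∞ (e.g. by the ratio test, or by writing 3^n = e^(n ln 3) and noting e^(n ln 3) / n^c → ∞). Hence n^46 · 3^(−n) = n^46 / 3^n → 0.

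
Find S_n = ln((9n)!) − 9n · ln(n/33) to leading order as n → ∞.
S_n ~ 9n · (ln 297 − 1) + O(ln n)

Stirling: ln((9n)!) = 9n ln(9n) − 9n + O(ln n).
  S_n = 9n ln(9n) − 9n − 9n ln(n/33) + O(ln n)
      = 9n ln(9n) − 9n ln n + 9n ln 33 − 9n + O(ln n)
      = 9n ln 9 + 9n ln 33 − 9n + O(ln n)
      = 9n (ln 297 − 1) + O(ln n).
Numerically ln(297) − 1 ≈ 4.6937.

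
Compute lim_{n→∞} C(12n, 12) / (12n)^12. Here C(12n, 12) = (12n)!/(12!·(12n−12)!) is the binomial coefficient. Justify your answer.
lim = 1/12! = 1/479001600

With N = 12n → ∞: C(N, 12) / N^12 = [N(N−1)…(N−11)] / (12! · N^12) = (1/12!) · 1 · (1 − 1/(12n)) · … · (1 − 11/(12n)). Each factor → 1 as N → ∞, so the limit is 1/12! = 1/479001600.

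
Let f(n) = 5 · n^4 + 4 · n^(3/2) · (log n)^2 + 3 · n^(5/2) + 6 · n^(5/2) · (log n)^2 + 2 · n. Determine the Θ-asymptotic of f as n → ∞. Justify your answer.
f(n) ∈ Θ(n^4)

Compare the terms by growth order. For large n, n^a · (log n)^b dominates n^a' · (log n)^b' iff a > a', or (a = a' and b > b'). Ranking the 5 terms shows the dominant one is 5 · n^4. Hence f(n) ∈ Θ(n^4).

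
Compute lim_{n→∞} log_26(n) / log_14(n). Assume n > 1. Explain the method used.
lim = ln(14) / ln(26) = log_26(14)

Change of base: log_26(n) = ln n / ln 26 and log_14(n) = ln n / ln 14. The ratio is (ln n / ln 26) · (ln 14 / ln n) = ln 14 / ln 26, a constant independent of n. So the limit is ln 14 / ln 26 = log_26(14).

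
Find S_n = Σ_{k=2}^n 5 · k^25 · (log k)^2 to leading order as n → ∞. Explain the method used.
S_n ~ 5 · n^26 · (log n)^2 / 26

By integral comparison, S_n = ∫_1^n 5 · x^25 · (log x)^2 dx + O(n^25 · (log n)^2). For the integral, the leading term of ∫_1^n x^25 (log x)^2 dx is n^26/26 · (log n)^2 (by repeated integration by parts; each step lowers the log-exponent and produces a relatively O(1/log n) correction). Hence S_n ~ 5 · n^26 · (log n)^2 / 26.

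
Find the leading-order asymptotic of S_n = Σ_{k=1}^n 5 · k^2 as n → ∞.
S_n ~ 5 · n^3 / 3

By integral comparison (Euler-Maclaurin), Σ_{k=1}^n 5 · k^2 = 5 · ∫_0^n x^2 dx + O(n^2) = 5 · n^3/3 + O(n^2). (Equivalently, Faulhaber's formula gives the same leading term.)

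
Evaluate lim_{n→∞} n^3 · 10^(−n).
lim = 0

Exponentials with base > 1 dominate every fixed polynomial: for any fixed c, n^c / 10^n → 0 as n → ∞ (e.g. by the ratio test, or by writing 10^n = e^(n ln 10) and noting e^(n ln 10) / n^c → ∞). Hence n^3 · 10^(−n) = n^3 / 10^n → 0.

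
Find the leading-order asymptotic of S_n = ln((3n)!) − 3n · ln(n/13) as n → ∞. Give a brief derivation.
S_n ~ 3n · (ln 39 − 1) + O(ln n)

Stirling: ln((3n)!) = 3n ln(3n) − 3n + O(ln n).
  S_n = 3n ln(3n) − 3n − 3n ln(n/13) + O(ln n)
      = 3n ln(3n) − 3n ln n + 3n ln 13 − 3n + O(ln n)
      = 3n ln 3 + 3n ln 13 − 3n + O(ln n)
      = 3n (ln 39 − 1) + O(ln n).
Numerically ln(39) − 1 ≈ 2.6636.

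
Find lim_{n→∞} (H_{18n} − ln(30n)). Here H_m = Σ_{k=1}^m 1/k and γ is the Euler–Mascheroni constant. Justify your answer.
lim = ln(3/5) + γ

By Euler-Maclaurin, H_m = ln m + γ + O(1/m). So
  H_{18n} − ln(30n) = ln(18n) + γ − ln(30n) + O(1/n)
                       = ln(18/30) + γ + O(1/n).
Hence the limit is ln(18/30) + γ (= ln(3/5)).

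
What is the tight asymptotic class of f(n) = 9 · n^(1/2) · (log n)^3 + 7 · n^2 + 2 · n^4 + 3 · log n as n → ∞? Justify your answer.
f(n) ∈ Θ(n^4)

Compare the terms by growth order. For large n, n^a · (log n)^b dominates n^a' · (log n)^b' iff a > a', or (a = a' and b > b'). Ranking the 4 terms shows the dominant one is 2 · n^4. Hence f(n) ∈ Θ(n^4).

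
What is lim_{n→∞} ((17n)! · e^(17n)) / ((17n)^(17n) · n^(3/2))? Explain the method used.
lim = 0

Stirling: (17n)! ~ sqrt(2π·17n) · (17n/e)^(17n). Hence
  (17n)! · e^(17n) / (17n)^(17n) ~ sqrt(2π·17n).
Dividing by n^(3/2): sqrt(2π·17n) / n^(3/2) = sqrt(2π·17) · n^((1−3)/2), so the expression behaves like sqrt(2π·17) · n^((1−3)/2) → 0.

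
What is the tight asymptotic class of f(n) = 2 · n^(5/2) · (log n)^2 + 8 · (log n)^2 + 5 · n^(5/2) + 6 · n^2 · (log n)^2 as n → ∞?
f(n) ∈ Θ(n^(5/2) · (log n)^2)

Compare the terms by growth order. For large n, n^a · (log n)^b dominates n^a' · (log n)^b' iff a > a', or (a = a' and b > b'). Ranking the 4 terms shows the dominant one is 2 · n^(5/2) · (log n)^2. Hence f(n) ∈ Θ(n^(5/2) · (log n)^2).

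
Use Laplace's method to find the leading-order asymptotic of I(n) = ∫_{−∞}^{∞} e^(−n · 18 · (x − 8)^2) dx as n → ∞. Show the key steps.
I(n) = sqrt(π/(18n))

Here φ(x) = 18 · (x − 8)^2 has its unique minimum at x* = 8 with φ(x*) = 0 and φ''(x*) = 36. Laplace's method gives
  I(n) ~ e^(−n φ(x*)) · sqrt(2π / (n · φ''(x*))) = sqrt(2π / (36n)) = sqrt(π/(18n)).
This is exact: substituting u = (x − 8)·sqrt(18n) gives I(n) = (1/sqrt(18n)) ∫_{−∞}^{∞} e^(−u^2) du = sqrt(π/(18n)).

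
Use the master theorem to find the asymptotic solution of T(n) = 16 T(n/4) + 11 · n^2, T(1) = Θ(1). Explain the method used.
T(n) = Θ(n^2 log n)

log_4 16 = 2, and f(n) = 11 · n^2 = Θ(n^(log_4 16)). This is Case 2 of the master theorem: T(n) = Θ(f(n) · log n) = Θ(n^2 log n).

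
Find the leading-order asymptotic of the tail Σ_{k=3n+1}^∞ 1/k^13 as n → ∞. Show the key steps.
Σ_{k>3n} 1/k^13 ~ 1/(12 · (3n)^12)

Compare to the integral: ∫_{3n}^∞ x^(−13) dx = [−x^(−12)/12]_{3n}^∞ = 1/((13−1)·(3n)^12). Euler-Maclaurin then gives
  Σ_{k>3n} 1/k^13 = ∫_{3n}^∞ dx/x^13 − 1/(2·(3n)^13) + O(1/(3n)^14).
(Equivalently this is ζ(13) − Σ_{k≤3n} 1/k^13.)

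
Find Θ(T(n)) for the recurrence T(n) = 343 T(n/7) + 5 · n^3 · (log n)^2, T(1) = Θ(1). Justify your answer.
T(n) = Θ(n^3 · (log n)^3)

Here log_7 343 = 3 and f(n) = 5 · n^3 · (log n)^2 = Θ(n^(log_7 343) · (log n)^2). This is the extended Case 2 of the master theorem (f matches the critical exponent up to log factors), giving T(n) = Θ(n^(log_7 343) · (log n)^(2+1)) = Θ(n^3 · (log n)^3).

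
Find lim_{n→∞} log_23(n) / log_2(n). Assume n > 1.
lim = ln(2) / ln(23) = log_23(2)

Change of base: log_23(n) = ln n / ln 23 and log_2(n) = ln n / ln 2. The ratio is (ln n / ln 23) · (ln 2 / ln n) = ln 2 / ln 23, a constant independent of n. So the limit is ln 2 / ln 23 = log_23(2).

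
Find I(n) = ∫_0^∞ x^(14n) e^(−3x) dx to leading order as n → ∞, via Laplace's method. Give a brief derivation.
I(n) ~ (sqrt(2π·14n) / 3) · (14n/(3e))^(14n)

Write the integrand as exp(14n ln x − 3x) and set f(x) = 14n ln x − 3x. Then f'(x) = 14n/x − 3 = 0 at x* = 14n/3, and f''(x*) = −14n/x*^2 = −3^2/(14n). Laplace's method (interior maximum) gives
  I(n) ~ e^(f(x*)) · sqrt(2π / |f''(x*)|)
        = exp(14n ln(14n/3) − 14n) · sqrt(2π · 14n / 3^2)
        = (14n/3)^(14n) e^(−14n) · sqrt(2π·14n) / 3
        = (sqrt(2π·14n) / 3) · (14n/(3e))^(14n).
This matches Γ(14n+1)/3^(14n+1) with Stirling applied to Γ.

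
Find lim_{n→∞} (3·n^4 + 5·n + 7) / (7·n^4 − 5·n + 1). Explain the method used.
lim = 3/7

For large n the leading n^4 terms dominate both numerator and denominator. Dividing top and bottom by n^4, every other term tends to 0, leaving 3/7.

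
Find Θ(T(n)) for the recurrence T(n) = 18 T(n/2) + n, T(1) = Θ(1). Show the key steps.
T(n) = Θ(n^(log_2 18))

Master theorem: compare f(n) = n to n^(log_2 18) where log_2 18 ≈ 4.170. Since 1 < log_2 18, we have f(n) = O(n^(log_2 18 − ε)) for some ε > 0 — Case 1. Hence T(n) = Θ(n^(log_2 18)).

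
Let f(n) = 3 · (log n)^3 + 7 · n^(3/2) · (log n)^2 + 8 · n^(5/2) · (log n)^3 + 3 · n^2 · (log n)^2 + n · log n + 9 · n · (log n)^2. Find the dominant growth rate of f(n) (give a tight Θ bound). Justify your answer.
f(n) ∈ Θ(n^(5/2) · (log n)^3)

Compare the terms by growth order. For large n, n^a · (log n)^b dominates n^a' · (log n)^b' iff a > a', or (a = a' and b > b'). Ranking the 6 terms shows the dominant one is 8 · n^(5/2) · (log n)^3. Hence f(n) ∈ Θ(n^(5/2) · (log n)^3).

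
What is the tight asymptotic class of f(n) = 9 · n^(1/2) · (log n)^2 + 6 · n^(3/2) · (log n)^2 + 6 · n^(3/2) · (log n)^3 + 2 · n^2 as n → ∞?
f(n) ∈ Θ(n^2)

Compare the terms by growth order. For large n, n^a · (log n)^b dominates n^a' · (log n)^b' iff a > a', or (a = a' and b > b'). Ranking the 4 terms shows the dominant one is 2 · n^2. Hence f(n) ∈ Θ(n^2).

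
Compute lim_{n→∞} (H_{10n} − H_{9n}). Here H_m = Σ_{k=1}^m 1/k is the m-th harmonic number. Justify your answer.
lim = ln(10/9)

Euler-Maclaurin gives H_m = ln m + γ + 1/(2m) + O(1/m^2). The γ and O(1/m) terms cancel in the difference:
  H_{10n} − H_{9n} = ln(10n) − ln(9n) + O(1/n) = ln(10/9) + O(1/n).
Hence the limit is ln(10/9).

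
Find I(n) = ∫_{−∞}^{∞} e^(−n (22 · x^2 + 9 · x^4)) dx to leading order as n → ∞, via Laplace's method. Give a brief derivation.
I(n) ~ sqrt(π/(22n))

φ(x) = 22 · x^2 + 9 · x^4 has its unique global minimum at x* = 0 (since φ'(x) = 44x + 36x^3 = 0 only at x = 0 for real x with both coefficients positive, and φ → ∞ as |x| → ∞). At x* = 0, φ(0) = 0 and φ''(0) = 44. Laplace's method then gives
  I(n) ~ sqrt(2π / (n · φ''(0))) · e^(−n φ(0)) = sqrt(2π / (44n)) = sqrt(π/(22n)).
The 9 · x^4 term contributes only at subleading order (an O(1/n) relative correction).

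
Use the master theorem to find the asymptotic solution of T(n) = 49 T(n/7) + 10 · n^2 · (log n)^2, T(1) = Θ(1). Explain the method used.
T(n) = Θ(n^2 · (log n)^3)

Here log_7 49 = 2 and f(n) = 10 · n^2 · (log n)^2 = Θ(n^(log_7 49) · (log n)^2). This is the extended Case 2 of the master theorem (f matches the critical exponent up to log factors), giving T(n) = Θ(n^(log_7 49) · (log n)^(2+1)) = Θ(n^2 · (log n)^3).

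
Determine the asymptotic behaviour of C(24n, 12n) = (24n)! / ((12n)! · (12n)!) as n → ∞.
C(24n, 12n) ~ (4)^(12n) · sqrt(1/(π·12n))

Write N = 12n. Apply Stirling to each factorial:
  (2N)! ~ sqrt(2π·2N) · (2N/e)^(2N),
  N! ~ sqrt(2π N) · (N/e)^N,
  (1N)! ~ sqrt(2π·1N) · (1N/e)^(1N).
The exponential factors combine to (2N)^(2N) / (N^N · (1N)^(1N)) = 2^(2N)/1^(1N) = (2^2/1^1)^N = (4)^N.
The square-root prefactors combine to sqrt(2π·2N) / (sqrt(2π N)·sqrt(2π·1N)) = sqrt(2 / (2π·1·N)) = sqrt(1/(π·12n)).
Substituting N = 12n: C(24n, 12n) ~ (4)^(12n) · sqrt(1/(π·12n)).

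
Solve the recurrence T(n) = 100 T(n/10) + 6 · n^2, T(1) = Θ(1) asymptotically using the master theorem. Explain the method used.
T(n) = Θ(n^2 log n)

log_10 100 = 2, and f(n) = 6 · n^2 = Θ(n^(log_10 100)). This is Case 2 of the master theorem: T(n) = Θ(f(n) · log n) = Θ(n^2 log n).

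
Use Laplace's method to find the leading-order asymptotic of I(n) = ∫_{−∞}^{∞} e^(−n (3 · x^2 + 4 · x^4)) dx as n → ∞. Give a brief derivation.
I(n) ~ sqrt(π/(3n))

φ(x) = 3 · x^2 + 4 · x^4 has its unique global minimum at x* = 0 (since φ'(x) = 6x + 16x^3 = 0 only at x = 0 for real x with both coefficients positive, and φ → ∞ as |x| → ∞). At x* = 0, φ(0) = 0 and φ''(0) = 6. Laplace's method then gives
  I(n) ~ sqrt(2π / (n · φ''(0))) · e^(−n φ(0)) = sqrt(2π / (6n)) = sqrt(π/(3n)).
The 4 · x^4 term contributes only at subleading order (an O(1/n) relative correction).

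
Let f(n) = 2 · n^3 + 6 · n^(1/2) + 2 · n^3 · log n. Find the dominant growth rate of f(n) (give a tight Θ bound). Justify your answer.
f(n) ∈ Θ(n^3 · log n)

Compare the terms by growth order. For large n, n^a · (log n)^b dominates n^a' · (log n)^b' iff a > a', or (a = a' and b > b'). Ranking the 3 terms shows the dominant one is 2 · n^3 · log n. Hence f(n) ∈ Θ(n^3 · log n).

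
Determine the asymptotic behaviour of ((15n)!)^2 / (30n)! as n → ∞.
((15n)!)^2/(30n)! ~ ((2π·15n)^(1/2) / sqrt(2)) · 2^(−2·15n)  →  0

Write N = 15n. Stirling: N! ~ sqrt(2π N)(N/e)^N and (2N)! ~ sqrt(2π·2N)·(2N/e)^(2N).
  (N!)^2/(2N)! ~ (2π N)^(2/2) (N/e)^(2N) / [sqrt(2π·2N) (2N/e)^(2N)]
     = (2π N)^(2/2) / sqrt(2π·2N) · (N/(2N))^(2N)
     = (2π N)^((2−1)/2) / sqrt(2) · 2^(−2N).
Since 2^2 > 1, the factor 2^(−2N) decays exponentially, so the ratio → 0. Substituting N = 15n gives the stated form.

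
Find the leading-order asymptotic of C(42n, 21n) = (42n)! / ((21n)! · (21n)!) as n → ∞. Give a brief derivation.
C(42n, 21n) ~ (4)^(21n) · sqrt(1/(π·21n))

Write N = 21n. Apply Stirling to each factorial:
  (2N)! ~ sqrt(2π·2N) · (2N/e)^(2N),
  N! ~ sqrt(2π N) · (N/e)^N,
  (1N)! ~ sqrt(2π·1N) · (1N/e)^(1N).
The exponential factors combine to (2N)^(2N) / (N^N · (1N)^(1N)) = 2^(2N)/1^(1N) = (2^2/1^1)^N = (4)^N.
The square-root prefactors combine to sqrt(2π·2N) / (sqrt(2π N)·sqrt(2π·1N)) = sqrt(2 / (2π·1·N)) = sqrt(1/(π·21n)).
Substituting N = 21n: C(42n, 21n) ~ (4)^(21n) · sqrt(1/(π·21n)).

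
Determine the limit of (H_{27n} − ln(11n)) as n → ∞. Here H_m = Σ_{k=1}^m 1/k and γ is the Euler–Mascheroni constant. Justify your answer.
lim = ln(27/11) + γ

By Euler-Maclaurin, H_m = ln m + γ + O(1/m). So
  H_{27n} − ln(11n) = ln(27n) + γ − ln(11n) + O(1/n)
                       = ln(27/11) + γ + O(1/n).
Hence the limit is ln(27/11) + γ.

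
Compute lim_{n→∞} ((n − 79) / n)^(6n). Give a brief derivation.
lim = e^(−474)

Rewrite as (1 − 79/n)^(6n). By the standard limit (1 + x/n)^n → e^x, we have (1 − 79/n)^n → e^(−79), and raising to the 6th power gives e^(−474).
More precisely, ln[(1 − 79/n)^(6n)] = 6n · ln(1 − 79/n) = 6n · (-79/n + O(1/n^2)) = -474 + O(1/n) → -474.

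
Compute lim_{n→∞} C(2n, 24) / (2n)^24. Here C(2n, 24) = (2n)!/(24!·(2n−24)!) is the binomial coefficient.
lim = 1/24! = 1/620448401733239439360000

With N = 2n → ∞: C(N, 24) / N^24 = [N(N−1)…(N−23)] / (24! · N^24) = (1/24!) · 1 · (1 − 1/(2n)) · … · (1 − 23/(2n)). Each factor → 1 as N → ∞, so the limit is 1/24! = 1/620448401733239439360000.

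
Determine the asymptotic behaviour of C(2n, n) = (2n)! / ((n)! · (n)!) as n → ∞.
C(2n, n) ~ (4)^(n) · sqrt(1/(π·n))

Write N = n. Apply Stirling to each factorial:
  (2N)! ~ sqrt(2π·2N) · (2N/e)^(2N),
  N! ~ sqrt(2π N) · (N/e)^N,
  (1N)! ~ sqrt(2π·1N) · (1N/e)^(1N).
The exponential factors combine to (2N)^(2N) / (N^N · (1N)^(1N)) = 2^(2N)/1^(1N) = (2^2/1^1)^N = (4)^N.
The square-root prefactors combine to sqrt(2π·2N) / (sqrt(2π N)·sqrt(2π·1N)) = sqrt(2 / (2π·1·N)) = sqrt(1/(π·n)).
Substituting N = n: C(2n, n) ~ (4)^(n) · sqrt(1/(π·n)).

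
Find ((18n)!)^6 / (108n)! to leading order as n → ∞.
((18n)!)^6/(108n)! ~ ((2π·18n)^(5/2) / sqrt(6)) · 6^(−6·18n)  →  0

Write N = 18n. Stirling: N! ~ sqrt(2π N)(N/e)^N and (6N)! ~ sqrt(2π·6N)·(6N/e)^(6N).
  (N!)^6/(6N)! ~ (2π N)^(6/2) (N/e)^(6N) / [sqrt(2π·6N) (6N/e)^(6N)]
     = (2π N)^(6/2) / sqrt(2π·6N) · (N/(6N))^(6N)
     = (2π N)^((6−1)/2) / sqrt(6) · 6^(−6N).
Since 6^6 > 1, the factor 6^(−6N) decays exponentially, so the ratio → 0. Substituting N = 18n gives the stated form.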